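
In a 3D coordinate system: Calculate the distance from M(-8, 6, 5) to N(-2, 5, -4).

d = √[(x₂-x₁)² + (y₂-y₁)² + (z₂-z₁)²]
  = √[6² + (-1)² + (-9)²]
  = √[36 + 1 + 81]
  = √118
  ≈ 10.86

10.86


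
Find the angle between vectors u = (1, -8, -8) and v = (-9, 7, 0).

u·v = 1·(-9) + (-8)·7 + (-8)·0 = -9 - 56 + 0 = -65
|u| = √(1² + (-8)² + (-8)²) = √129 ≈ 11.36
|v| = √((-9)² + 7² + 0²) = √130 ≈ 11.4
cos θ = (u·v)/(|u||v|) = -65/(11.36·11.4) ≈ -0.5019
θ = arccos(-0.5019) ≈ 120.1°

120.1°


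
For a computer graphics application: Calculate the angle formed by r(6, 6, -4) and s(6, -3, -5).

r·s = 6·6 + 6·(-3) + (-4)·(-5) = 36 - 18 + 20 = 38
|r| = √(6² + 6² + (-4)²) = √88 ≈ 9.381
|s| = √(6² + (-3)² + (-5)²) = √70 ≈ 8.367
cos θ = (r·s)/(|r||s|) = 38/(9.381·8.367) ≈ 0.4842
θ = arccos(0.4842) ≈ 61.04°

61.04°


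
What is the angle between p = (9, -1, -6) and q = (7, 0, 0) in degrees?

p·q = 9·7 + (-1)·0 + (-6)·0 = 63 + 0 + 0 = 63
|p| = √(9² + (-1)² + (-6)²) = √118 ≈ 10.86
|q| = √(7² + 0² + 0²) = √49 ≈ 7
cos θ = (p·q)/(|p||q|) = 63/(10.86·7) ≈ 0.8285
θ = arccos(0.8285) ≈ 34.05°

34.05°


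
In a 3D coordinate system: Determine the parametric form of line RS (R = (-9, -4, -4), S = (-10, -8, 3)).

Direction vector d = S - R = (-10 + 9, -8 + 4, 3 + 4) = (-1, -4, 7)
Parametric form r = R + t·d:
x = -9 - t, y = -4 - 4t, z = -4 + 7t

x = -9 - t, y = -4 - 4t, z = -4 + 7t


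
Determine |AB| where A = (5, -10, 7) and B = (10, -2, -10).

d = √[(x₂-x₁)² + (y₂-y₁)² + (z₂-z₁)²]
  = √[5² + 8² + (-17)²]
  = √[25 + 64 + 289]
  = √378
  ≈ 19.44

19.44


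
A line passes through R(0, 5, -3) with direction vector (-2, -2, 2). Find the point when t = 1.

P(t) = R + t·d
  = (0 + (-2)·1, 5 + (-2)·1, -3 + 2·1)
  = (0 - 2, 5 - 2, -3 + 2)
  = (-2, 3, -1)

(-2, 3, -1)


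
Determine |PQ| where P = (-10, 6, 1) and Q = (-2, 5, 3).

d = √[(x₂-x₁)² + (y₂-y₁)² + (z₂-z₁)²]
  = √[8² + (-1)² + 2²]
  = √[64 + 1 + 4]
  = √69
  ≈ 8.307

8.307


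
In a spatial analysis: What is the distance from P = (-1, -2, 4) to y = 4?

distance = |a·x₀ + b·y₀ + c·z₀ - d| / √(a² + b² + c²)
  = |0·(-1) + 1·(-2) + 0·4 - 4| / √(0² + 1² + 0²)
  = |0 - 2 + 0 - 4| / √(0 + 1 + 0)
  = |-6| / √1
  = 6 / 1
  ≈ 6

6


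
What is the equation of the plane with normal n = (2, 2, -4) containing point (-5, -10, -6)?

The plane through P with normal n = (a, b, c) satisfies n·(r - P) = 0,
i.e. ax + by + cz = a·x₀ + b·y₀ + c·z₀.
d = 2·(-5) + 2·(-10) + (-4)·(-6)
  = -10 - 20 + 24
  = -6
Equation: 2x + 2y - 4z = -6

2x + 2y - 4z = -6


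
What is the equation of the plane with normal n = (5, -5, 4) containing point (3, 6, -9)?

The plane through P with normal n = (a, b, c) satisfies n·(r - P) = 0,
i.e. ax + by + cz = a·x₀ + b·y₀ + c·z₀.
d = 5·3 + (-5)·6 + 4·(-9)
  = 15 - 30 - 36
  = -51
Equation: 5x - 5y + 4z = -51

5x - 5y + 4z = -51


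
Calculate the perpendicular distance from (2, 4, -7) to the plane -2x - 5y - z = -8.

distance = |a·x₀ + b·y₀ + c·z₀ - d| / √(a² + b² + c²)
  = |(-2)·2 + (-5)·4 + (-1)·(-7) - (-8)| / √((-2)² + (-5)² + (-1)²)
  = |-4 - 20 + 7 + 8| / √(4 + 25 + 1)
  = |-9| / √30
  = 9 / 5.477
  ≈ 1.643

1.643


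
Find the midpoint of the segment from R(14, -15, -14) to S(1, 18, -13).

M = ((x₁+x₂)/2, (y₁+y₂)/2, (z₁+z₂)/2)
  = ((14 + 1)/2, (-15 + 18)/2, (-14 - 13)/2)
  = (15/2, 3/2, -27/2)
  = (7.5, 1.5, -13.5)

(7.5, 1.5, -13.5)


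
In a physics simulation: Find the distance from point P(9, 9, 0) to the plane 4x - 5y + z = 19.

distance = |a·x₀ + b·y₀ + c·z₀ - d| / √(a² + b² + c²)
  = |4·9 + (-5)·9 + 1·0 - 19| / √(4² + (-5)² + 1²)
  = |36 - 45 + 0 - 19| / √(16 + 25 + 1)
  = |-28| / √42
  = 28 / 6.481
  ≈ 4.32

4.32


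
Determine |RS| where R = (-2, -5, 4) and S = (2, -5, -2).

d = √[(x₂-x₁)² + (y₂-y₁)² + (z₂-z₁)²]
  = √[4² + 0² + (-6)²]
  = √[16 + 0 + 36]
  = √52
  ≈ 7.211

7.211


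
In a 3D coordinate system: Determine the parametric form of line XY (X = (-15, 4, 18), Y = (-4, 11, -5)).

Direction vector d = Y - X = (-4 + 15, 11 - 4, -5 - 18) = (11, 7, -23)
Parametric form r = X + t·d:
x = -15 + 11t, y = 4 + 7t, z = 18 - 23t

x = -15 + 11t, y = 4 + 7t, z = 18 - 23t


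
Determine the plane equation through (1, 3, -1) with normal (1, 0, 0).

The plane through P with normal n = (a, b, c) satisfies n·(r - P) = 0,
i.e. ax + by + cz = a·x₀ + b·y₀ + c·z₀.
d = 1·1 + 0·3 + 0·(-1)
  = 1 + 0 + 0
  = 1
Equation: x = 1

x = 1


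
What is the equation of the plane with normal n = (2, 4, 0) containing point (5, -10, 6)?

The plane through P with normal n = (a, b, c) satisfies n·(r - P) = 0,
i.e. ax + by + cz = a·x₀ + b·y₀ + c·z₀.
d = 2·5 + 4·(-10) + 0·6
  = 10 - 40 + 0
  = -30
Equation: 2x + 4y = -30

2x + 4y = -30


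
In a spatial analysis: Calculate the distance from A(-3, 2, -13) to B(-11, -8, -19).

d = √[(x₂-x₁)² + (y₂-y₁)² + (z₂-z₁)²]
  = √[(-8)² + (-10)² + (-6)²]
  = √[64 + 100 + 36]
  = √200
  ≈ 14.14

14.14


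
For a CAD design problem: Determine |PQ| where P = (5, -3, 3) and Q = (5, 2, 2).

d = √[(x₂-x₁)² + (y₂-y₁)² + (z₂-z₁)²]
  = √[0² + 5² + (-1)²]
  = √[0 + 25 + 1]
  = √26
  ≈ 5.099

5.099


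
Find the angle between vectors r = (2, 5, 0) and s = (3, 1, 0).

r·s = 2·3 + 5·1 + 0·0 = 6 + 5 + 0 = 11
|r| = √(2² + 5² + 0²) = √29 ≈ 5.385
|s| = √(3² + 1² + 0²) = √10 ≈ 3.162
cos θ = (r·s)/(|r||s|) = 11/(5.385·3.162) ≈ 0.6459
θ = arccos(0.6459) ≈ 49.76°

49.76°


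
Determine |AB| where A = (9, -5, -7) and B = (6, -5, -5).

d = √[(x₂-x₁)² + (y₂-y₁)² + (z₂-z₁)²]
  = √[(-3)² + 0² + 2²]
  = √[9 + 0 + 4]
  = √13
  ≈ 3.606

3.606


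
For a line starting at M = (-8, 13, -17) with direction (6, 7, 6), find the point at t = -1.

P(t) = M + t·d
  = (-8 + 6·(-1), 13 + 7·(-1), -17 + 6·(-1))
  = (-8 - 6, 13 - 7, -17 - 6)
  = (-14, 6, -23)

(-14, 6, -23)


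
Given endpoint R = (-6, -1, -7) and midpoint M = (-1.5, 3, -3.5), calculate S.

S = 2M - R
  = (2·(-1.5) - (-6), 2·3 - (-1), 2·(-3.5) - (-7))
  = (-3 + 6, 6 + 1, -7 + 7)
  = (3, 7, 0)

(3, 7, 0)


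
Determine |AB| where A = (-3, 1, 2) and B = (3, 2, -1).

d = √[(x₂-x₁)² + (y₂-y₁)² + (z₂-z₁)²]
  = √[6² + 1² + (-3)²]
  = √[36 + 1 + 9]
  = √46
  ≈ 6.782

6.782


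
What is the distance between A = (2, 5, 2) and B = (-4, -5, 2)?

d = √[(x₂-x₁)² + (y₂-y₁)² + (z₂-z₁)²]
  = √[(-6)² + (-10)² + 0²]
  = √[36 + 100 + 0]
  = √136
  ≈ 11.66

11.66


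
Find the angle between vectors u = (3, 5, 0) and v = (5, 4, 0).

u·v = 3·5 + 5·4 + 0·0 = 15 + 20 + 0 = 35
|u| = √(3² + 5² + 0²) = √34 ≈ 5.831
|v| = √(5² + 4² + 0²) = √41 ≈ 6.403
cos θ = (u·v)/(|u||v|) = 35/(5.831·6.403) ≈ 0.9374
θ = arccos(0.9374) ≈ 20.38°

20.38°


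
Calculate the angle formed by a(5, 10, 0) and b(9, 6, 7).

a·b = 5·9 + 10·6 + 0·7 = 45 + 60 + 0 = 105
|a| = √(5² + 10² + 0²) = √125 ≈ 11.18
|b| = √(9² + 6² + 7²) = √166 ≈ 12.88
cos θ = (a·b)/(|a||b|) = 105/(11.18·12.88) ≈ 0.7289
θ = arccos(0.7289) ≈ 43.2°

43.2°


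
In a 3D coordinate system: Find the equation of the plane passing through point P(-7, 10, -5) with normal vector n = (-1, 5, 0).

The plane through P with normal n = (a, b, c) satisfies n·(r - P) = 0,
i.e. ax + by + cz = a·x₀ + b·y₀ + c·z₀.
d = (-1)·(-7) + 5·10 + 0·(-5)
  = 7 + 50 + 0
  = 57
Equation: -x + 5y = 57

-x + 5y = 57


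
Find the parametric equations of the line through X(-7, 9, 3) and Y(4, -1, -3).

Direction vector d = Y - X = (4 + 7, -1 - 9, -3 - 3) = (11, -10, -6)
Parametric form r = X + t·d:
x = -7 + 11t, y = 9 - 10t, z = 3 - 6t

x = -7 + 11t, y = 9 - 10t, z = 3 - 6t


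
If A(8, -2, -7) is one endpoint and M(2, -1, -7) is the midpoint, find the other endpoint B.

B = 2M - A
  = (2·2 - 8, 2·(-1) - (-2), 2·(-7) - (-7))
  = (4 - 8, -2 + 2, -14 + 7)
  = (-4, 0, -7)

(-4, 0, -7)


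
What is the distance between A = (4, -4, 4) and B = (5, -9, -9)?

d = √[(x₂-x₁)² + (y₂-y₁)² + (z₂-z₁)²]
  = √[1² + (-5)² + (-13)²]
  = √[1 + 25 + 169]
  = √195
  ≈ 13.96

13.96


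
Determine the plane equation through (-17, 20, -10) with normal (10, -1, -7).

The plane through P with normal n = (a, b, c) satisfies n·(r - P) = 0,
i.e. ax + by + cz = a·x₀ + b·y₀ + c·z₀.
d = 10·(-17) + (-1)·20 + (-7)·(-10)
  = -170 - 20 + 70
  = -120
Equation: 10x - y - 7z = -120

10x - y - 7z = -120


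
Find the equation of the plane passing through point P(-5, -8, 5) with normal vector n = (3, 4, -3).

The plane through P with normal n = (a, b, c) satisfies n·(r - P) = 0,
i.e. ax + by + cz = a·x₀ + b·y₀ + c·z₀.
d = 3·(-5) + 4·(-8) + (-3)·5
  = -15 - 32 - 15
  = -62
Equation: 3x + 4y - 3z = -62

3x + 4y - 3z = -62


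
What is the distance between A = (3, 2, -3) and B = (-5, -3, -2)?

d = √[(x₂-x₁)² + (y₂-y₁)² + (z₂-z₁)²]
  = √[(-8)² + (-5)² + 1²]
  = √[64 + 25 + 1]
  = √90
  ≈ 9.487

9.487


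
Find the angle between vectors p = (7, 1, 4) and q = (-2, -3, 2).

p·q = 7·(-2) + 1·(-3) + 4·2 = -14 - 3 + 8 = -9
|p| = √(7² + 1² + 4²) = √66 ≈ 8.124
|q| = √((-2)² + (-3)² + 2²) = √17 ≈ 4.123
cos θ = (p·q)/(|p||q|) = -9/(8.124·4.123) ≈ -0.2687
θ = arccos(-0.2687) ≈ 105.6°

105.6°


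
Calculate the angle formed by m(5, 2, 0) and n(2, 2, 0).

m·n = 5·2 + 2·2 + 0·0 = 10 + 4 + 0 = 14
|m| = √(5² + 2² + 0²) = √29 ≈ 5.385
|n| = √(2² + 2² + 0²) = √8 ≈ 2.828
cos θ = (m·n)/(|m||n|) = 14/(5.385·2.828) ≈ 0.9191
θ = arccos(0.9191) ≈ 23.2°

23.2°


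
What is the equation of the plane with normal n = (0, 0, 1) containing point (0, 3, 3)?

The plane through P with normal n = (a, b, c) satisfies n·(r - P) = 0,
i.e. ax + by + cz = a·x₀ + b·y₀ + c·z₀.
d = 0·0 + 0·3 + 1·3
  = 0 + 0 + 3
  = 3
Equation: z = 3

z = 3


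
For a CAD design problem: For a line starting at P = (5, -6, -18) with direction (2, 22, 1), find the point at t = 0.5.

P(t) = P + t·d
  = (5 + 2·0.5, -6 + 22·0.5, -18 + 1·0.5)
  = (5 + 1, -6 + 11, -18 + 0.5)
  = (6, 5, -17.5)

(6, 5, -17.5)


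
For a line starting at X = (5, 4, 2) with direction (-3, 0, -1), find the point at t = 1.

P(t) = X + t·d
  = (5 + (-3)·1, 4 + 0·1, 2 + (-1)·1)
  = (5 - 3, 4 + 0, 2 - 1)
  = (2, 4, 1)

(2, 4, 1)


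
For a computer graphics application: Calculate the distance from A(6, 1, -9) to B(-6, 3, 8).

d = √[(x₂-x₁)² + (y₂-y₁)² + (z₂-z₁)²]
  = √[(-12)² + 2² + 17²]
  = √[144 + 4 + 289]
  = √437
  ≈ 20.9

20.9


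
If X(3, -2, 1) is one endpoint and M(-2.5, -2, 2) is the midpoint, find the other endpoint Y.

Y = 2M - X
  = (2·(-2.5) - 3, 2·(-2) - (-2), 2·2 - 1)
  = (-5 - 3, -4 + 2, 4 - 1)
  = (-8, -2, 3)

(-8, -2, 3)


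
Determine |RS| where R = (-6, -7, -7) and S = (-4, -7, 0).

d = √[(x₂-x₁)² + (y₂-y₁)² + (z₂-z₁)²]
  = √[2² + 0² + 7²]
  = √[4 + 0 + 49]
  = √53
  ≈ 7.28

7.28


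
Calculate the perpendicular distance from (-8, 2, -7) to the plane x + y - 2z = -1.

distance = |a·x₀ + b·y₀ + c·z₀ - d| / √(a² + b² + c²)
  = |1·(-8) + 1·2 + (-2)·(-7) - (-1)| / √(1² + 1² + (-2)²)
  = |-8 + 2 + 14 + 1| / √(1 + 1 + 4)
  = |9| / √6
  = 9 / 2.449
  ≈ 3.674

3.674


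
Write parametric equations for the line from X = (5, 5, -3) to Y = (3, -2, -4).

Direction vector d = Y - X = (3 - 5, -2 - 5, -4 + 3) = (-2, -7, -1)
Parametric form r = X + t·d:
x = 5 - 2t, y = 5 - 7t, z = -3 - t

x = 5 - 2t, y = 5 - 7t, z = -3 - t


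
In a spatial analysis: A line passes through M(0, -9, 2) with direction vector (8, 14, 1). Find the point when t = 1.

P(t) = M + t·d
  = (0 + 8·1, -9 + 14·1, 2 + 1·1)
  = (0 + 8, -9 + 14, 2 + 1)
  = (8, 5, 3)

(8, 5, 3)


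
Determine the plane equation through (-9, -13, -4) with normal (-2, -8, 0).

The plane through P with normal n = (a, b, c) satisfies n·(r - P) = 0,
i.e. ax + by + cz = a·x₀ + b·y₀ + c·z₀.
d = (-2)·(-9) + (-8)·(-13) + 0·(-4)
  = 18 + 104 + 0
  = 122
Equation: -2x - 8y = 122

-2x - 8y = 122


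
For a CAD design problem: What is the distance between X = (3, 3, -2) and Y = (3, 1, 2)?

d = √[(x₂-x₁)² + (y₂-y₁)² + (z₂-z₁)²]
  = √[0² + (-2)² + 4²]
  = √[0 + 4 + 16]
  = √20
  ≈ 4.472

4.472


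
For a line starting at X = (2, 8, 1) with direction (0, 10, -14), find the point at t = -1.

P(t) = X + t·d
  = (2 + 0·(-1), 8 + 10·(-1), 1 + (-14)·(-1))
  = (2 + 0, 8 - 10, 1 + 14)
  = (2, -2, 15)

(2, -2, 15)


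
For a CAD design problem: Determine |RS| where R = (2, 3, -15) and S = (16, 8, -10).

d = √[(x₂-x₁)² + (y₂-y₁)² + (z₂-z₁)²]
  = √[14² + 5² + 5²]
  = √[196 + 25 + 25]
  = √246
  ≈ 15.68

15.68


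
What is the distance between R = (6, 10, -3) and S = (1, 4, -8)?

d = √[(x₂-x₁)² + (y₂-y₁)² + (z₂-z₁)²]
  = √[(-5)² + (-6)² + (-5)²]
  = √[25 + 36 + 25]
  = √86
  ≈ 9.274

9.274


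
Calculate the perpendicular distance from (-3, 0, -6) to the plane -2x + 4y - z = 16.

distance = |a·x₀ + b·y₀ + c·z₀ - d| / √(a² + b² + c²)
  = |(-2)·(-3) + 4·0 + (-1)·(-6) - 16| / √((-2)² + 4² + (-1)²)
  = |6 + 0 + 6 - 16| / √(4 + 16 + 1)
  = |-4| / √21
  = 4 / 4.583
  ≈ 0.8729

0.8729


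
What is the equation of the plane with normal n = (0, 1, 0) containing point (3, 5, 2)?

The plane through P with normal n = (a, b, c) satisfies n·(r - P) = 0,
i.e. ax + by + cz = a·x₀ + b·y₀ + c·z₀.
d = 0·3 + 1·5 + 0·2
  = 0 + 5 + 0
  = 5
Equation: y = 5

y = 5


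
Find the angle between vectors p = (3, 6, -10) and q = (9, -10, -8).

p·q = 3·9 + 6·(-10) + (-10)·(-8) = 27 - 60 + 80 = 47
|p| = √(3² + 6² + (-10)²) = √145 ≈ 12.04
|q| = √(9² + (-10)² + (-8)²) = √245 ≈ 15.65
cos θ = (p·q)/(|p||q|) = 47/(12.04·15.65) ≈ 0.2494
θ = arccos(0.2494) ≈ 75.56°

75.56°


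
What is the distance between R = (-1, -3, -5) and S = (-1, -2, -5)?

d = √[(x₂-x₁)² + (y₂-y₁)² + (z₂-z₁)²]
  = √[0² + 1² + 0²]
  = √[0 + 1 + 0]
  = √1
  ≈ 1

1


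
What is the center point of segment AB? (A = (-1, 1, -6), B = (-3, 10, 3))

M = ((x₁+x₂)/2, (y₁+y₂)/2, (z₁+z₂)/2)
  = ((-1 - 3)/2, (1 + 10)/2, (-6 + 3)/2)
  = (-4/2, 11/2, -3/2)
  = (-2, 5.5, -1.5)

(-2, 5.5, -1.5)


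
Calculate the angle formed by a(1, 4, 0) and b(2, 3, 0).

a·b = 1·2 + 4·3 + 0·0 = 2 + 12 + 0 = 14
|a| = √(1² + 4² + 0²) = √17 ≈ 4.123
|b| = √(2² + 3² + 0²) = √13 ≈ 3.606
cos θ = (a·b)/(|a||b|) = 14/(4.123·3.606) ≈ 0.9417
θ = arccos(0.9417) ≈ 19.65°

19.65°


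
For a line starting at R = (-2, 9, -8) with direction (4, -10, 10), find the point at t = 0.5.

P(t) = R + t·d
  = (-2 + 4·0.5, 9 + (-10)·0.5, -8 + 10·0.5)
  = (-2 + 2, 9 - 5, -8 + 5)
  = (0, 4, -3)

(0, 4, -3)


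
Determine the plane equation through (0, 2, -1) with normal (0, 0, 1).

The plane through P with normal n = (a, b, c) satisfies n·(r - P) = 0,
i.e. ax + by + cz = a·x₀ + b·y₀ + c·z₀.
d = 0·0 + 0·2 + 1·(-1)
  = 0 + 0 - 1
  = -1
Equation: z = -1

z = -1


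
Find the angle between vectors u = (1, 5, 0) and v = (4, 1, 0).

u·v = 1·4 + 5·1 + 0·0 = 4 + 5 + 0 = 9
|u| = √(1² + 5² + 0²) = √26 ≈ 5.099
|v| = √(4² + 1² + 0²) = √17 ≈ 4.123
cos θ = (u·v)/(|u||v|) = 9/(5.099·4.123) ≈ 0.4281
θ = arccos(0.4281) ≈ 64.65°

64.65°


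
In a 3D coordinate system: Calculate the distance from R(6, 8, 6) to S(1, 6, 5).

d = √[(x₂-x₁)² + (y₂-y₁)² + (z₂-z₁)²]
  = √[(-5)² + (-2)² + (-1)²]
  = √[25 + 4 + 1]
  = √30
  ≈ 5.477

5.477


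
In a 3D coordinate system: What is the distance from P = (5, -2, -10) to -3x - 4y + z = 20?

distance = |a·x₀ + b·y₀ + c·z₀ - d| / √(a² + b² + c²)
  = |(-3)·5 + (-4)·(-2) + 1·(-10) - 20| / √((-3)² + (-4)² + 1²)
  = |-15 + 8 - 10 - 20| / √(9 + 16 + 1)
  = |-37| / √26
  = 37 / 5.099
  ≈ 7.256

7.256


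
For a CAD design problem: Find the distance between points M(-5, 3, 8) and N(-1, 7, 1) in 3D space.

d = √[(x₂-x₁)² + (y₂-y₁)² + (z₂-z₁)²]
  = √[4² + 4² + (-7)²]
  = √[16 + 16 + 49]
  = √81
  ≈ 9

9


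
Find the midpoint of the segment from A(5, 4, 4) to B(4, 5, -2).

M = ((x₁+x₂)/2, (y₁+y₂)/2, (z₁+z₂)/2)
  = ((5 + 4)/2, (4 + 5)/2, (4 - 2)/2)
  = (9/2, 9/2, 2/2)
  = (4.5, 4.5, 1)

(4.5, 4.5, 1)


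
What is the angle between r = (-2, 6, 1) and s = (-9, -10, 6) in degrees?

r·s = (-2)·(-9) + 6·(-10) + 1·6 = 18 - 60 + 6 = -36
|r| = √((-2)² + 6² + 1²) = √41 ≈ 6.403
|s| = √((-9)² + (-10)² + 6²) = √217 ≈ 14.73
cos θ = (r·s)/(|r||s|) = -36/(6.403·14.73) ≈ -0.3817
θ = arccos(-0.3817) ≈ 112.4°

112.4°


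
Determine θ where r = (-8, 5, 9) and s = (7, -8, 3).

r·s = (-8)·7 + 5·(-8) + 9·3 = -56 - 40 + 27 = -69
|r| = √((-8)² + 5² + 9²) = √170 ≈ 13.04
|s| = √(7² + (-8)² + 3²) = √122 ≈ 11.05
cos θ = (r·s)/(|r||s|) = -69/(13.04·11.05) ≈ -0.4791
θ = arccos(-0.4791) ≈ 118.6°

118.6°


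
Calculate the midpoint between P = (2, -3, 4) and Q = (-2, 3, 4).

M = ((x₁+x₂)/2, (y₁+y₂)/2, (z₁+z₂)/2)
  = ((2 - 2)/2, (-3 + 3)/2, (4 + 4)/2)
  = (0/2, 0/2, 8/2)
  = (0, 0, 4)

(0, 0, 4)


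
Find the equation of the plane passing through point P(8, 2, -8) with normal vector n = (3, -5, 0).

The plane through P with normal n = (a, b, c) satisfies n·(r - P) = 0,
i.e. ax + by + cz = a·x₀ + b·y₀ + c·z₀.
d = 3·8 + (-5)·2 + 0·(-8)
  = 24 - 10 + 0
  = 14
Equation: 3x - 5y = 14

3x - 5y = 14


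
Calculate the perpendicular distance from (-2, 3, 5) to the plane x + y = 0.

distance = |a·x₀ + b·y₀ + c·z₀ - d| / √(a² + b² + c²)
  = |1·(-2) + 1·3 + 0·5 - 0| / √(1² + 1² + 0²)
  = |-2 + 3 + 0 + 0| / √(1 + 1 + 0)
  = |1| / √2
  = 1 / 1.414
  ≈ 0.7071

0.7071


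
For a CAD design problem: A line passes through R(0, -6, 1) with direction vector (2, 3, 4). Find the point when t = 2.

P(t) = R + t·d
  = (0 + 2·2, -6 + 3·2, 1 + 4·2)
  = (0 + 4, -6 + 6, 1 + 8)
  = (4, 0, 9)

(4, 0, 9)


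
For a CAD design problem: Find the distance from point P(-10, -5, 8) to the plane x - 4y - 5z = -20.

distance = |a·x₀ + b·y₀ + c·z₀ - d| / √(a² + b² + c²)
  = |1·(-10) + (-4)·(-5) + (-5)·8 - (-20)| / √(1² + (-4)² + (-5)²)
  = |-10 + 20 - 40 + 20| / √(1 + 16 + 25)
  = |-10| / √42
  = 10 / 6.481
  ≈ 1.543

1.543


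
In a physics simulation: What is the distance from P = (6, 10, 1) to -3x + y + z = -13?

distance = |a·x₀ + b·y₀ + c·z₀ - d| / √(a² + b² + c²)
  = |(-3)·6 + 1·10 + 1·1 - (-13)| / √((-3)² + 1² + 1²)
  = |-18 + 10 + 1 + 13| / √(9 + 1 + 1)
  = |6| / √11
  = 6 / 3.317
  ≈ 1.809

1.809


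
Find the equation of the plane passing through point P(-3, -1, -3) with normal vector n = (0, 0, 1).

The plane through P with normal n = (a, b, c) satisfies n·(r - P) = 0,
i.e. ax + by + cz = a·x₀ + b·y₀ + c·z₀.
d = 0·(-3) + 0·(-1) + 1·(-3)
  = 0 + 0 - 3
  = -3
Equation: z = -3

z = -3


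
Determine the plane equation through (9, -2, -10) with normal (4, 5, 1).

The plane through P with normal n = (a, b, c) satisfies n·(r - P) = 0,
i.e. ax + by + cz = a·x₀ + b·y₀ + c·z₀.
d = 4·9 + 5·(-2) + 1·(-10)
  = 36 - 10 - 10
  = 16
Equation: 4x + 5y + z = 16

4x + 5y + z = 16


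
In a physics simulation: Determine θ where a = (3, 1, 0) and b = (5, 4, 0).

a·b = 3·5 + 1·4 + 0·0 = 15 + 4 + 0 = 19
|a| = √(3² + 1² + 0²) = √10 ≈ 3.162
|b| = √(5² + 4² + 0²) = √41 ≈ 6.403
cos θ = (a·b)/(|a||b|) = 19/(3.162·6.403) ≈ 0.9383
θ = arccos(0.9383) ≈ 20.22°

20.22°


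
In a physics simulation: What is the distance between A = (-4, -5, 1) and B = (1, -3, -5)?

d = √[(x₂-x₁)² + (y₂-y₁)² + (z₂-z₁)²]
  = √[5² + 2² + (-6)²]
  = √[25 + 4 + 36]
  = √65
  ≈ 8.062

8.062


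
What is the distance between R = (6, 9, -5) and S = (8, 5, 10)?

d = √[(x₂-x₁)² + (y₂-y₁)² + (z₂-z₁)²]
  = √[2² + (-4)² + 15²]
  = √[4 + 16 + 225]
  = √245
  ≈ 15.65

15.65


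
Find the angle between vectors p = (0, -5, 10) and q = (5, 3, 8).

p·q = 0·5 + (-5)·3 + 10·8 = 0 - 15 + 80 = 65
|p| = √(0² + (-5)² + 10²) = √125 ≈ 11.18
|q| = √(5² + 3² + 8²) = √98 ≈ 9.899
cos θ = (p·q)/(|p||q|) = 65/(11.18·9.899) ≈ 0.5873
θ = arccos(0.5873) ≈ 54.04°

54.04°


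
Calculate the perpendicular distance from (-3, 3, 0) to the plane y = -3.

distance = |a·x₀ + b·y₀ + c·z₀ - d| / √(a² + b² + c²)
  = |0·(-3) + 1·3 + 0·0 - (-3)| / √(0² + 1² + 0²)
  = |0 + 3 + 0 + 3| / √(0 + 1 + 0)
  = |6| / √1
  = 6 / 1
  ≈ 6

6


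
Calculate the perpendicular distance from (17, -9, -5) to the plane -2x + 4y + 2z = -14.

distance = |a·x₀ + b·y₀ + c·z₀ - d| / √(a² + b² + c²)
  = |(-2)·17 + 4·(-9) + 2·(-5) - (-14)| / √((-2)² + 4² + 2²)
  = |-34 - 36 - 10 + 14| / √(4 + 16 + 4)
  = |-66| / √24
  = 66 / 4.899
  ≈ 13.47

13.47


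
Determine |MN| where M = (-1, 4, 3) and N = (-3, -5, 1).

d = √[(x₂-x₁)² + (y₂-y₁)² + (z₂-z₁)²]
  = √[(-2)² + (-9)² + (-2)²]
  = √[4 + 81 + 4]
  = √89
  ≈ 9.434

9.434


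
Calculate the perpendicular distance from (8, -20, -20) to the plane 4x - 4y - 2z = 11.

distance = |a·x₀ + b·y₀ + c·z₀ - d| / √(a² + b² + c²)
  = |4·8 + (-4)·(-20) + (-2)·(-20) - 11| / √(4² + (-4)² + (-2)²)
  = |32 + 80 + 40 - 11| / √(16 + 16 + 4)
  = |141| / √36
  = 141 / 6
  ≈ 23.5

23.5


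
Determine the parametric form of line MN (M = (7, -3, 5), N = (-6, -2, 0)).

Direction vector d = N - M = (-6 - 7, -2 + 3, 0 - 5) = (-13, 1, -5)
Parametric form r = M + t·d:
x = 7 - 13t, y = -3 + t, z = 5 - 5t

x = 7 - 13t, y = -3 + t, z = 5 - 5t


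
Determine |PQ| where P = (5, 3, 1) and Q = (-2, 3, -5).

d = √[(x₂-x₁)² + (y₂-y₁)² + (z₂-z₁)²]
  = √[(-7)² + 0² + (-6)²]
  = √[49 + 0 + 36]
  = √85
  ≈ 9.22

9.22


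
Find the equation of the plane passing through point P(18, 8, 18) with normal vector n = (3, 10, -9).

The plane through P with normal n = (a, b, c) satisfies n·(r - P) = 0,
i.e. ax + by + cz = a·x₀ + b·y₀ + c·z₀.
d = 3·18 + 10·8 + (-9)·18
  = 54 + 80 - 162
  = -28
Equation: 3x + 10y - 9z = -28

3x + 10y - 9z = -28


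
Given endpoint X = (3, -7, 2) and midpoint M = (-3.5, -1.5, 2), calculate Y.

Y = 2M - X
  = (2·(-3.5) - 3, 2·(-1.5) - (-7), 2·2 - 2)
  = (-7 - 3, -3 + 7, 4 - 2)
  = (-10, 4, 2)

(-10, 4, 2)


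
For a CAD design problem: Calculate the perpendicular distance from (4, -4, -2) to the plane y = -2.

distance = |a·x₀ + b·y₀ + c·z₀ - d| / √(a² + b² + c²)
  = |0·4 + 1·(-4) + 0·(-2) - (-2)| / √(0² + 1² + 0²)
  = |0 - 4 + 0 + 2| / √(0 + 1 + 0)
  = |-2| / √1
  = 2 / 1
  ≈ 2

2


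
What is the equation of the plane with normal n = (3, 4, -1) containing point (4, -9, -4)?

The plane through P with normal n = (a, b, c) satisfies n·(r - P) = 0,
i.e. ax + by + cz = a·x₀ + b·y₀ + c·z₀.
d = 3·4 + 4·(-9) + (-1)·(-4)
  = 12 - 36 + 4
  = -20
Equation: 3x + 4y - z = -20

3x + 4y - z = -20


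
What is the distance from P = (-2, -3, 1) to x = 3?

distance = |a·x₀ + b·y₀ + c·z₀ - d| / √(a² + b² + c²)
  = |1·(-2) + 0·(-3) + 0·1 - 3| / √(1² + 0² + 0²)
  = |-2 + 0 + 0 - 3| / √(1 + 0 + 0)
  = |-5| / √1
  = 5 / 1
  ≈ 5

5


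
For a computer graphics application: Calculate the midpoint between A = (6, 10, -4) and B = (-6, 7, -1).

M = ((x₁+x₂)/2, (y₁+y₂)/2, (z₁+z₂)/2)
  = ((6 - 6)/2, (10 + 7)/2, (-4 - 1)/2)
  = (0/2, 17/2, -5/2)
  = (0, 8.5, -2.5)

(0, 8.5, -2.5)


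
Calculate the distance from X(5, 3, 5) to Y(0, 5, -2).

d = √[(x₂-x₁)² + (y₂-y₁)² + (z₂-z₁)²]
  = √[(-5)² + 2² + (-7)²]
  = √[25 + 4 + 49]
  = √78
  ≈ 8.832

8.832


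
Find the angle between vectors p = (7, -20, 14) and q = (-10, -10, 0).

p·q = 7·(-10) + (-20)·(-10) + 14·0 = -70 + 200 + 0 = 130
|p| = √(7² + (-20)² + 14²) = √645 ≈ 25.4
|q| = √((-10)² + (-10)² + 0²) = √200 ≈ 14.14
cos θ = (p·q)/(|p||q|) = 130/(25.4·14.14) ≈ 0.3619
θ = arccos(0.3619) ≈ 68.78°

68.78°


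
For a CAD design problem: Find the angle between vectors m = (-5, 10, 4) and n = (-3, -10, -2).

m·n = (-5)·(-3) + 10·(-10) + 4·(-2) = 15 - 100 - 8 = -93
|m| = √((-5)² + 10² + 4²) = √141 ≈ 11.87
|n| = √((-3)² + (-10)² + (-2)²) = √113 ≈ 10.63
cos θ = (m·n)/(|m||n|) = -93/(11.87·10.63) ≈ -0.7368
θ = arccos(-0.7368) ≈ 137.5°

137.5°


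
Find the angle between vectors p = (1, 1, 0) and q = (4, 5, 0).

p·q = 1·4 + 1·5 + 0·0 = 4 + 5 + 0 = 9
|p| = √(1² + 1² + 0²) = √2 ≈ 1.414
|q| = √(4² + 5² + 0²) = √41 ≈ 6.403
cos θ = (p·q)/(|p||q|) = 9/(1.414·6.403) ≈ 0.9939
θ = arccos(0.9939) ≈ 6.34°

6.34°


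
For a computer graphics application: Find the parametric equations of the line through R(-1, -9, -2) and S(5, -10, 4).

Direction vector d = S - R = (5 + 1, -10 + 9, 4 + 2) = (6, -1, 6)
Parametric form r = R + t·d:
x = -1 + 6t, y = -9 - t, z = -2 + 6t

x = -1 + 6t, y = -9 - t, z = -2 + 6t


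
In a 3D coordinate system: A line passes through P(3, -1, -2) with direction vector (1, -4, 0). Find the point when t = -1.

P(t) = P + t·d
  = (3 + 1·(-1), -1 + (-4)·(-1), -2 + 0·(-1))
  = (3 - 1, -1 + 4, -2 + 0)
  = (2, 3, -2)

(2, 3, -2)


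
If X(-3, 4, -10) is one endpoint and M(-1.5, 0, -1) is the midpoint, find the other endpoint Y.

Y = 2M - X
  = (2·(-1.5) - (-3), 2·0 - 4, 2·(-1) - (-10))
  = (-3 + 3, 0 - 4, -2 + 10)
  = (0, -4, 8)

(0, -4, 8)


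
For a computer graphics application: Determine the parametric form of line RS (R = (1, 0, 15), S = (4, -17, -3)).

Direction vector d = S - R = (4 - 1, -17 + 0, -3 - 15) = (3, -17, -18)
Parametric form r = R + t·d:
x = 1 + 3t, y = 0 - 17t, z = 15 - 18t

x = 1 + 3t, y = 0 - 17t, z = 15 - 18t


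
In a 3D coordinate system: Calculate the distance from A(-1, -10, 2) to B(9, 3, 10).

d = √[(x₂-x₁)² + (y₂-y₁)² + (z₂-z₁)²]
  = √[10² + 13² + 8²]
  = √[100 + 169 + 64]
  = √333
  ≈ 18.25

18.25


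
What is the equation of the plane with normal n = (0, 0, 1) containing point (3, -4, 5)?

The plane through P with normal n = (a, b, c) satisfies n·(r - P) = 0,
i.e. ax + by + cz = a·x₀ + b·y₀ + c·z₀.
d = 0·3 + 0·(-4) + 1·5
  = 0 + 0 + 5
  = 5
Equation: z = 5

z = 5


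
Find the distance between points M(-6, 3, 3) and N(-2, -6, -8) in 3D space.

d = √[(x₂-x₁)² + (y₂-y₁)² + (z₂-z₁)²]
  = √[4² + (-9)² + (-11)²]
  = √[16 + 81 + 121]
  = √218
  ≈ 14.76

14.76


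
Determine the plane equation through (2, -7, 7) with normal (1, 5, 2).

The plane through P with normal n = (a, b, c) satisfies n·(r - P) = 0,
i.e. ax + by + cz = a·x₀ + b·y₀ + c·z₀.
d = 1·2 + 5·(-7) + 2·7
  = 2 - 35 + 14
  = -19
Equation: x + 5y + 2z = -19

x + 5y + 2z = -19


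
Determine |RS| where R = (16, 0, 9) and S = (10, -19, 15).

d = √[(x₂-x₁)² + (y₂-y₁)² + (z₂-z₁)²]
  = √[(-6)² + (-19)² + 6²]
  = √[36 + 361 + 36]
  = √433
  ≈ 20.81

20.81


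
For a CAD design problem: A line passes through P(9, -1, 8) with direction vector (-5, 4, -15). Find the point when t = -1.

P(t) = P + t·d
  = (9 + (-5)·(-1), -1 + 4·(-1), 8 + (-15)·(-1))
  = (9 + 5, -1 - 4, 8 + 15)
  = (14, -5, 23)

(14, -5, 23)


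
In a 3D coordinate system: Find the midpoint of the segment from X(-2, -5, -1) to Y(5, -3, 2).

M = ((x₁+x₂)/2, (y₁+y₂)/2, (z₁+z₂)/2)
  = ((-2 + 5)/2, (-5 - 3)/2, (-1 + 2)/2)
  = (3/2, -8/2, 1/2)
  = (1.5, -4, 0.5)

(1.5, -4, 0.5)


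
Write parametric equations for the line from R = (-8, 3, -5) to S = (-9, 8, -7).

Direction vector d = S - R = (-9 + 8, 8 - 3, -7 + 5) = (-1, 5, -2)
Parametric form r = R + t·d:
x = -8 - t, y = 3 + 5t, z = -5 - 2t

x = -8 - t, y = 3 + 5t, z = -5 - 2t


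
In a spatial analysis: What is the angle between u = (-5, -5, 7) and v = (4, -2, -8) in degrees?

u·v = (-5)·4 + (-5)·(-2) + 7·(-8) = -20 + 10 - 56 = -66
|u| = √((-5)² + (-5)² + 7²) = √99 ≈ 9.95
|v| = √(4² + (-2)² + (-8)²) = √84 ≈ 9.165
cos θ = (u·v)/(|u||v|) = -66/(9.95·9.165) ≈ -0.7237
θ = arccos(-0.7237) ≈ 136.4°

136.4°


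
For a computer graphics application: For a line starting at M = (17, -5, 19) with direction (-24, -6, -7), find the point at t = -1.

P(t) = M + t·d
  = (17 + (-24)·(-1), -5 + (-6)·(-1), 19 + (-7)·(-1))
  = (17 + 24, -5 + 6, 19 + 7)
  = (41, 1, 26)

(41, 1, 26)


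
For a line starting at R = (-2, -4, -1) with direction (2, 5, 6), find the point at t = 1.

P(t) = R + t·d
  = (-2 + 2·1, -4 + 5·1, -1 + 6·1)
  = (-2 + 2, -4 + 5, -1 + 6)
  = (0, 1, 5)

(0, 1, 5)


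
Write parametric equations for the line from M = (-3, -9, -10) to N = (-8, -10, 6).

Direction vector d = N - M = (-8 + 3, -10 + 9, 6 + 10) = (-5, -1, 16)
Parametric form r = M + t·d:
x = -3 - 5t, y = -9 - t, z = -10 + 16t

x = -3 - 5t, y = -9 - t, z = -10 + 16t


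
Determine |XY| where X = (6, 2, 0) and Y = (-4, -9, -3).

d = √[(x₂-x₁)² + (y₂-y₁)² + (z₂-z₁)²]
  = √[(-10)² + (-11)² + (-3)²]
  = √[100 + 121 + 9]
  = √230
  ≈ 15.17

15.17


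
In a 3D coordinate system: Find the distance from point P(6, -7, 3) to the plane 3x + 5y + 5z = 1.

distance = |a·x₀ + b·y₀ + c·z₀ - d| / √(a² + b² + c²)
  = |3·6 + 5·(-7) + 5·3 - 1| / √(3² + 5² + 5²)
  = |18 - 35 + 15 - 1| / √(9 + 25 + 25)
  = |-3| / √59
  = 3 / 7.681
  ≈ 0.3906

0.3906


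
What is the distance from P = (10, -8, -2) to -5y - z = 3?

distance = |a·x₀ + b·y₀ + c·z₀ - d| / √(a² + b² + c²)
  = |0·10 + (-5)·(-8) + (-1)·(-2) - 3| / √(0² + (-5)² + (-1)²)
  = |0 + 40 + 2 - 3| / √(0 + 25 + 1)
  = |39| / √26
  = 39 / 5.099
  ≈ 7.649

7.649


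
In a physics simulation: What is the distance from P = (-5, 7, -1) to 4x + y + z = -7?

distance = |a·x₀ + b·y₀ + c·z₀ - d| / √(a² + b² + c²)
  = |4·(-5) + 1·7 + 1·(-1) - (-7)| / √(4² + 1² + 1²)
  = |-20 + 7 - 1 + 7| / √(16 + 1 + 1)
  = |-7| / √18
  = 7 / 4.243
  ≈ 1.65

1.65


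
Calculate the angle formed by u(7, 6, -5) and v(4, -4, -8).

u·v = 7·4 + 6·(-4) + (-5)·(-8) = 28 - 24 + 40 = 44
|u| = √(7² + 6² + (-5)²) = √110 ≈ 10.49
|v| = √(4² + (-4)² + (-8)²) = √96 ≈ 9.798
cos θ = (u·v)/(|u||v|) = 44/(10.49·9.798) ≈ 0.4282
θ = arccos(0.4282) ≈ 64.65°

64.65°


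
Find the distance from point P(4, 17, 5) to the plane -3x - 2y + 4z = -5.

distance = |a·x₀ + b·y₀ + c·z₀ - d| / √(a² + b² + c²)
  = |(-3)·4 + (-2)·17 + 4·5 - (-5)| / √((-3)² + (-2)² + 4²)
  = |-12 - 34 + 20 + 5| / √(9 + 4 + 16)
  = |-21| / √29
  = 21 / 5.385
  ≈ 3.9

3.9


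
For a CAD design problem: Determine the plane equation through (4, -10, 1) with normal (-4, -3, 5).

The plane through P with normal n = (a, b, c) satisfies n·(r - P) = 0,
i.e. ax + by + cz = a·x₀ + b·y₀ + c·z₀.
d = (-4)·4 + (-3)·(-10) + 5·1
  = -16 + 30 + 5
  = 19
Equation: -4x - 3y + 5z = 19

-4x - 3y + 5z = 19


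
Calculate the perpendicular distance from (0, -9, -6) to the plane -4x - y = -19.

distance = |a·x₀ + b·y₀ + c·z₀ - d| / √(a² + b² + c²)
  = |(-4)·0 + (-1)·(-9) + 0·(-6) - (-19)| / √((-4)² + (-1)² + 0²)
  = |0 + 9 + 0 + 19| / √(16 + 1 + 0)
  = |28| / √17
  = 28 / 4.123
  ≈ 6.791

6.791


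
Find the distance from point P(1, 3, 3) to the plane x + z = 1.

distance = |a·x₀ + b·y₀ + c·z₀ - d| / √(a² + b² + c²)
  = |1·1 + 0·3 + 1·3 - 1| / √(1² + 0² + 1²)
  = |1 + 0 + 3 - 1| / √(1 + 0 + 1)
  = |3| / √2
  = 3 / 1.414
  ≈ 2.121

2.121


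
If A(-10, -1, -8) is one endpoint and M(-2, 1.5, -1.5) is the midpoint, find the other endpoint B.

B = 2M - A
  = (2·(-2) - (-10), 2·1.5 - (-1), 2·(-1.5) - (-8))
  = (-4 + 10, 3 + 1, -3 + 8)
  = (6, 4, 5)

(6, 4, 5)


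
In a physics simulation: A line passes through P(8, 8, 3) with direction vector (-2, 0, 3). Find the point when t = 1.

P(t) = P + t·d
  = (8 + (-2)·1, 8 + 0·1, 3 + 3·1)
  = (8 - 2, 8 + 0, 3 + 3)
  = (6, 8, 6)

(6, 8, 6)


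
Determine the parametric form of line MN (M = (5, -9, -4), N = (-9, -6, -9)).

Direction vector d = N - M = (-9 - 5, -6 + 9, -9 + 4) = (-14, 3, -5)
Parametric form r = M + t·d:
x = 5 - 14t, y = -9 + 3t, z = -4 - 5t

x = 5 - 14t, y = -9 + 3t, z = -4 - 5t


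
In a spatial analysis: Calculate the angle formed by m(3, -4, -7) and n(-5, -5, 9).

m·n = 3·(-5) + (-4)·(-5) + (-7)·9 = -15 + 20 - 63 = -58
|m| = √(3² + (-4)² + (-7)²) = √74 ≈ 8.602
|n| = √((-5)² + (-5)² + 9²) = √131 ≈ 11.45
cos θ = (m·n)/(|m||n|) = -58/(8.602·11.45) ≈ -0.5891
θ = arccos(-0.5891) ≈ 126.1°

126.1°


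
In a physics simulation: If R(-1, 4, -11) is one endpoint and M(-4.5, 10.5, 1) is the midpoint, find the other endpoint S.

S = 2M - R
  = (2·(-4.5) - (-1), 2·10.5 - 4, 2·1 - (-11))
  = (-9 + 1, 21 - 4, 2 + 11)
  = (-8, 17, 13)

(-8, 17, 13)


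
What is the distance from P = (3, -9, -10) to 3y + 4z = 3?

distance = |a·x₀ + b·y₀ + c·z₀ - d| / √(a² + b² + c²)
  = |0·3 + 3·(-9) + 4·(-10) - 3| / √(0² + 3² + 4²)
  = |0 - 27 - 40 - 3| / √(0 + 9 + 16)
  = |-70| / √25
  = 70 / 5
  ≈ 14

14


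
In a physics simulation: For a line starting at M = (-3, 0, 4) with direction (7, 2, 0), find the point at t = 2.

P(t) = M + t·d
  = (-3 + 7·2, 0 + 2·2, 4 + 0·2)
  = (-3 + 14, 0 + 4, 4 + 0)
  = (11, 4, 4)

(11, 4, 4)


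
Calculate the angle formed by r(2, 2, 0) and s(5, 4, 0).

r·s = 2·5 + 2·4 + 0·0 = 10 + 8 + 0 = 18
|r| = √(2² + 2² + 0²) = √8 ≈ 2.828
|s| = √(5² + 4² + 0²) = √41 ≈ 6.403
cos θ = (r·s)/(|r||s|) = 18/(2.828·6.403) ≈ 0.9939
θ = arccos(0.9939) ≈ 6.34°

6.34°


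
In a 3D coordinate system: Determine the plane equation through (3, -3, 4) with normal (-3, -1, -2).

The plane through P with normal n = (a, b, c) satisfies n·(r - P) = 0,
i.e. ax + by + cz = a·x₀ + b·y₀ + c·z₀.
d = (-3)·3 + (-1)·(-3) + (-2)·4
  = -9 + 3 - 8
  = -14
Equation: -3x - y - 2z = -14

-3x - y - 2z = -14


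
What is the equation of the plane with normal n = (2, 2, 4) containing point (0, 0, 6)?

The plane through P with normal n = (a, b, c) satisfies n·(r - P) = 0,
i.e. ax + by + cz = a·x₀ + b·y₀ + c·z₀.
d = 2·0 + 2·0 + 4·6
  = 0 + 0 + 24
  = 24
Equation: 2x + 2y + 4z = 24

2x + 2y + 4z = 24


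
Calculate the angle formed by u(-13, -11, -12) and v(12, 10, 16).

u·v = (-13)·12 + (-11)·10 + (-12)·16 = -156 - 110 - 192 = -458
|u| = √((-13)² + (-11)² + (-12)²) = √434 ≈ 20.83
|v| = √(12² + 10² + 16²) = √500 ≈ 22.36
cos θ = (u·v)/(|u||v|) = -458/(20.83·22.36) ≈ -0.9832
θ = arccos(-0.9832) ≈ 169.5°

169.5°


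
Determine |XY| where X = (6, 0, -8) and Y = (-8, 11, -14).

d = √[(x₂-x₁)² + (y₂-y₁)² + (z₂-z₁)²]
  = √[(-14)² + 11² + (-6)²]
  = √[196 + 121 + 36]
  = √353
  ≈ 18.79

18.79


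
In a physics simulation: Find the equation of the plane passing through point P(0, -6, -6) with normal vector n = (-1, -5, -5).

The plane through P with normal n = (a, b, c) satisfies n·(r - P) = 0,
i.e. ax + by + cz = a·x₀ + b·y₀ + c·z₀.
d = (-1)·0 + (-5)·(-6) + (-5)·(-6)
  = 0 + 30 + 30
  = 60
Equation: -x - 5y - 5z = 60

-x - 5y - 5z = 60


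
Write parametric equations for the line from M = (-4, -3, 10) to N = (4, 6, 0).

Direction vector d = N - M = (4 + 4, 6 + 3, 0 - 10) = (8, 9, -10)
Parametric form r = M + t·d:
x = -4 + 8t, y = -3 + 9t, z = 10 - 10t

x = -4 + 8t, y = -3 + 9t, z = 10 - 10t


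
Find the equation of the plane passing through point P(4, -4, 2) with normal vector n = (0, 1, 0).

The plane through P with normal n = (a, b, c) satisfies n·(r - P) = 0,
i.e. ax + by + cz = a·x₀ + b·y₀ + c·z₀.
d = 0·4 + 1·(-4) + 0·2
  = 0 - 4 + 0
  = -4
Equation: y = -4

y = -4


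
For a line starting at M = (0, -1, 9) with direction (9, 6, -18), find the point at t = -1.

P(t) = M + t·d
  = (0 + 9·(-1), -1 + 6·(-1), 9 + (-18)·(-1))
  = (0 - 9, -1 - 6, 9 + 18)
  = (-9, -7, 27)

(-9, -7, 27)


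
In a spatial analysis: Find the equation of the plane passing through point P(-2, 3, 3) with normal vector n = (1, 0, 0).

The plane through P with normal n = (a, b, c) satisfies n·(r - P) = 0,
i.e. ax + by + cz = a·x₀ + b·y₀ + c·z₀.
d = 1·(-2) + 0·3 + 0·3
  = -2 + 0 + 0
  = -2
Equation: x = -2

x = -2


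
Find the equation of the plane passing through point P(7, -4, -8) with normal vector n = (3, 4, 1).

The plane through P with normal n = (a, b, c) satisfies n·(r - P) = 0,
i.e. ax + by + cz = a·x₀ + b·y₀ + c·z₀.
d = 3·7 + 4·(-4) + 1·(-8)
  = 21 - 16 - 8
  = -3
Equation: 3x + 4y + z = -3

3x + 4y + z = -3


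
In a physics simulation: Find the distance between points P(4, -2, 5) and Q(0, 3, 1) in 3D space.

d = √[(x₂-x₁)² + (y₂-y₁)² + (z₂-z₁)²]
  = √[(-4)² + 5² + (-4)²]
  = √[16 + 25 + 16]
  = √57
  ≈ 7.55

7.55


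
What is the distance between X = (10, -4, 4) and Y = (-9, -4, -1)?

d = √[(x₂-x₁)² + (y₂-y₁)² + (z₂-z₁)²]
  = √[(-19)² + 0² + (-5)²]
  = √[361 + 0 + 25]
  = √386
  ≈ 19.65

19.65


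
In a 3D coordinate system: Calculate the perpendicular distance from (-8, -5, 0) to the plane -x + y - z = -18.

distance = |a·x₀ + b·y₀ + c·z₀ - d| / √(a² + b² + c²)
  = |(-1)·(-8) + 1·(-5) + (-1)·0 - (-18)| / √((-1)² + 1² + (-1)²)
  = |8 - 5 + 0 + 18| / √(1 + 1 + 1)
  = |21| / √3
  = 21 / 1.732
  ≈ 12.12

12.12


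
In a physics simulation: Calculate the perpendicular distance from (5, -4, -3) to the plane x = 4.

distance = |a·x₀ + b·y₀ + c·z₀ - d| / √(a² + b² + c²)
  = |1·5 + 0·(-4) + 0·(-3) - 4| / √(1² + 0² + 0²)
  = |5 + 0 + 0 - 4| / √(1 + 0 + 0)
  = |1| / √1
  = 1 / 1
  ≈ 1

1


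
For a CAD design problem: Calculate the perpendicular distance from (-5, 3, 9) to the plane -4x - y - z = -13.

distance = |a·x₀ + b·y₀ + c·z₀ - d| / √(a² + b² + c²)
  = |(-4)·(-5) + (-1)·3 + (-1)·9 - (-13)| / √((-4)² + (-1)² + (-1)²)
  = |20 - 3 - 9 + 13| / √(16 + 1 + 1)
  = |21| / √18
  = 21 / 4.243
  ≈ 4.95

4.95


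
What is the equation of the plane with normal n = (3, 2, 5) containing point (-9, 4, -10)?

The plane through P with normal n = (a, b, c) satisfies n·(r - P) = 0,
i.e. ax + by + cz = a·x₀ + b·y₀ + c·z₀.
d = 3·(-9) + 2·4 + 5·(-10)
  = -27 + 8 - 50
  = -69
Equation: 3x + 2y + 5z = -69

3x + 2y + 5z = -69


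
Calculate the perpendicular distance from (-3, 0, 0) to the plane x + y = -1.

distance = |a·x₀ + b·y₀ + c·z₀ - d| / √(a² + b² + c²)
  = |1·(-3) + 1·0 + 0·0 - (-1)| / √(1² + 1² + 0²)
  = |-3 + 0 + 0 + 1| / √(1 + 1 + 0)
  = |-2| / √2
  = 2 / 1.414
  ≈ 1.414

1.414
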